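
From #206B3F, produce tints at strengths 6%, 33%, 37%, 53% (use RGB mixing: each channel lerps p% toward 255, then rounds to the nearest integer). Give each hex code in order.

#2D744B, #6A9C7E, #73A286, #96B9A5

#206B3F is rgb(32, 107, 63).
6%: (32 + 13.38 = 45.38→45, 107 + 8.88 = 115.88→116, 63 + 11.52 = 74.52→75) → #2D744B
33%: (32 + 73.59 = 105.59→106, 107 + 48.84 = 155.84→156, 63 + 63.36 = 126.36→126) → #6A9C7E
37%: (32 + 82.51 = 114.51→115, 107 + 54.76 = 161.76→162, 63 + 71.04 = 134.04→134) → #73A286
53%: (32 + 118.19 = 150.19→150, 107 + 78.44 = 185.44→185, 63 + 101.76 = 164.76→165) → #96B9A5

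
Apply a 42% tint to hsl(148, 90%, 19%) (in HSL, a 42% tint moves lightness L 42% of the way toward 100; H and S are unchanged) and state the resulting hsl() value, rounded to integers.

L moves 42% from 19 toward 100: 19 + 34.02 = 53.02 → 53.
H and S are unchanged.

hsl(148, 90%, 53%)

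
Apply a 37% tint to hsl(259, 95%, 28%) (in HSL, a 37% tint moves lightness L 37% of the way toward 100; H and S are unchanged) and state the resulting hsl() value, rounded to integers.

hsl(259, 95%, 55%)

L moves 37% from 28 toward 100: 28 + 26.64 = 54.64 → 55.
H and S are unchanged.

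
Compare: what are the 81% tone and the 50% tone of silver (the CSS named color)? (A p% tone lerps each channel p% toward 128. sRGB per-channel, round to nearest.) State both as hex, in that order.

CSS silver is rgb(192, 192, 192).
81% tone:
  R: 192 − 51.84 = 140.16 → 140
  G: 192 + 0.81×(128−192) = 192 − 51.84 = 140.16 → 140
  B: 192 − 51.84 = 140.16 → 140
  → #8C8C8C
50% tone:
  R: 192 − 32 = 160 → 160
  G: 192 − 32 = 160 → 160
  B: 192 + 0.5×(128−192) = 192 − 32 = 160 → 160
  → #A0A0A0

#8C8C8C, #A0A0A0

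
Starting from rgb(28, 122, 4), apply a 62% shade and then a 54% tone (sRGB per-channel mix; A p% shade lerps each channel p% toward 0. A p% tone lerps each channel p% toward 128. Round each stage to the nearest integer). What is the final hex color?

Per channel, c → c + 0.62(0 − c):
  R: 28 + 0.62×(0−28) = 28 − 17.36 = 10.64 → 11
  G: 122 + 0.62×(0−122) = 122 − 75.64 = 46.36 → 46
  B: 4 − 2.48 = 1.52 → 2
After the shade: rgb(11, 46, 2) = #0b2e02.
Per channel, c → c + 0.54(128 − c):
  R: 11 + 63.18 = 74.18 → 74
  G: 46 + 0.54×(128−46) = 46 + 44.28 = 90.28 → 90
  B: 2 + 0.54×(128−2) = 2 + 68.04 = 70.04 → 70
rgb(74, 90, 70) = #4a5a46.

#4a5a46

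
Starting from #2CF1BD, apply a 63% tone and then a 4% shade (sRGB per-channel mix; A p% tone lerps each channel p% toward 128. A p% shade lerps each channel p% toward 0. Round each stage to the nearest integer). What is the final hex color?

#2CF1BD is rgb(44, 241, 189).
Per channel, c → c + 0.63(128 − c):
  R: 44 + 52.92 = 96.92 → 97
  G: 241 − 71.19 = 169.81 → 170
  B: 189 + 0.63×(128−189) = 189 − 38.43 = 150.57 → 151
After the tone: rgb(97, 170, 151) = #61AA97.
Lerp each channel 4% toward 0:
  R: 97 − 3.88 = 93.12 → 93
  G: 170 − 6.8 = 163.2 → 163
  B: 151 + 0.04×(0−151) = 151 − 6.04 = 144.96 → 145
rgb(93, 163, 145) = #5DA391.

#5DA391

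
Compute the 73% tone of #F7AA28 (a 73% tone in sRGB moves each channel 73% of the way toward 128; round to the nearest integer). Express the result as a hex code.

#A08B68

#F7AA28 is rgb(247, 170, 40).
A 73% tone moves each channel 73% toward 128:
  R: 247 + 0.73×(128−247) = 247 − 86.87 = 160.13 → 160
  G: 170 + 0.73×(128−170) = 170 − 30.66 = 139.34 → 139
  B: 40 + 0.73×(128−40) = 40 + 64.24 = 104.24 → 104
rgb(160, 139, 104) = #A08B68.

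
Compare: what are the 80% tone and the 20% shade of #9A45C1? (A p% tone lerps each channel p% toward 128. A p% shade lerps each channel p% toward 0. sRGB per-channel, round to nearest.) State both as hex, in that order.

#85748D, #7B379A

#9A45C1 is rgb(154, 69, 193).
80% tone:
  R: 154 − 20.8 = 133.2 → 133
  G: 69 + 0.8×(128−69) = 69 + 47.2 = 116.2 → 116
  B: 193 − 52 = 141 → 141
  → #85748D
20% shade:
  R: 154 − 30.8 = 123.2 → 123
  G: 69 − 13.8 = 55.2 → 55
  B: 193 + 0.2×(0−193) = 193 − 38.6 = 154.4 → 154
  → #7B379A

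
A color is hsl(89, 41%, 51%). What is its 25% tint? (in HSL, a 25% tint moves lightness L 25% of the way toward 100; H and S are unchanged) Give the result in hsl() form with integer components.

L moves 25% from 51 toward 100: 51 + 12.25 = 63.25 → 63.
H and S are unchanged.

hsl(89, 41%, 63%)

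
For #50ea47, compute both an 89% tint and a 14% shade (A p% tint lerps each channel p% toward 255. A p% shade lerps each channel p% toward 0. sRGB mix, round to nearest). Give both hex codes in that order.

#50ea47 is rgb(80, 234, 71).
89% tint:
  R: 80 + 0.89×(255−80) = 80 + 155.75 = 235.75 → 236
  G: 234 + 0.89×(255−234) = 234 + 18.69 = 252.69 → 253
  B: 71 + 163.76 = 234.76 → 235
  → #ecfdeb
14% shade:
  R: 80 + 0.14×(0−80) = 80 − 11.2 = 68.8 → 69
  G: 234 − 32.76 = 201.24 → 201
  B: 71 + 0.14×(0−71) = 71 − 9.94 = 61.06 → 61
  → #45c93d

#ecfdeb, #45c93d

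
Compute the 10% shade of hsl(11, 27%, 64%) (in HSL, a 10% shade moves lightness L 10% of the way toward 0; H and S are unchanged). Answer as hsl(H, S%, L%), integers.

L moves 10% from 64 toward 0: 64 − 6.4 = 57.6 → 58.
H and S are unchanged.

hsl(11, 27%, 58%)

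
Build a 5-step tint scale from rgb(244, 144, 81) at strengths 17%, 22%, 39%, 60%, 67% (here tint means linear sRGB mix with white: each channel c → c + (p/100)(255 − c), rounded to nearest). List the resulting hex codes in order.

#F6A36F, #F6A877, #F8BB95, #FBD3B9, #FBDAC6

17%: (244 + 1.87 = 245.87→246, 144 + 18.87 = 162.87→163, 81 + 29.58 = 110.58→111) → #F6A36F
22%: (244 + 2.42 = 246.42→246, 144 + 24.42 = 168.42→168, 81 + 38.28 = 119.28→119) → #F6A877
39%: (244 + 4.29 = 248.29→248, 144 + 43.29 = 187.29→187, 81 + 67.86 = 148.86→149) → #F8BB95
60%: (244 + 6.6 = 250.6→251, 144 + 66.6 = 210.6→211, 81 + 104.4 = 185.4→185) → #FBD3B9
67%: (244 + 7.37 = 251.37→251, 144 + 74.37 = 218.37→218, 81 + 116.58 = 197.58→198) → #FBDAC6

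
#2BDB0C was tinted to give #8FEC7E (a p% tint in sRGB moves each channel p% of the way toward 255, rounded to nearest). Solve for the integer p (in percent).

47%

#2BDB0C is rgb(43, 219, 12); #8FEC7E is rgb(143, 236, 126).
On the B channel (widest range): 126 ≈ 12 + (p/100)(255 − 12), so p ≈ 100×(126 − 12)/(255 − 12) = 11400/243 = 46.91.
p = 47 reproduces all three channels after rounding.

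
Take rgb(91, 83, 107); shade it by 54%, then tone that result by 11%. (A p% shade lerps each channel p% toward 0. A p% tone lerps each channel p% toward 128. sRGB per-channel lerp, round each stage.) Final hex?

#33303a

Per channel, c → c + 0.54(0 − c):
  R: 91 + 0.54×(0−91) = 91 − 49.14 = 41.86 → 42
  G: 83 + 0.54×(0−83) = 83 − 44.82 = 38.18 → 38
  B: 107 + 0.54×(0−107) = 107 − 57.78 = 49.22 → 49
After the shade: rgb(42, 38, 49) = #2a2631.
Per channel, c → c + 0.11(128 − c):
  R: 42 + 0.11×(128−42) = 42 + 9.46 = 51.46 → 51
  G: 38 + 9.9 = 47.9 → 48
  B: 49 + 8.69 = 57.69 → 58
rgb(51, 48, 58) = #33303a.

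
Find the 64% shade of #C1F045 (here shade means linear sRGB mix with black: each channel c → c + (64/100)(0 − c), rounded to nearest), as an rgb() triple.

#C1F045 is rgb(193, 240, 69).
A 64% shade moves each channel 64% toward 0:
  R: 193 + 0.64×(0−193) = 193 − 123.52 = 69.48 → 69
  G: 240 + 0.64×(0−240) = 240 − 153.6 = 86.4 → 86
  B: 69 + 0.64×(0−69) = 69 − 44.16 = 24.84 → 25

rgb(69, 86, 25)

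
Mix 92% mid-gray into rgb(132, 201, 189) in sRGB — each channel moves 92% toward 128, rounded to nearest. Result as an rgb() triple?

Per channel, c → c + 0.92(128 − c):
  R: 132 + 0.92×(128−132) = 132 − 3.68 = 128.32 → 128
  G: 201 − 67.16 = 133.84 → 134
  B: 189 + 0.92×(128−189) = 189 − 56.12 = 132.88 → 133

rgb(128, 134, 133)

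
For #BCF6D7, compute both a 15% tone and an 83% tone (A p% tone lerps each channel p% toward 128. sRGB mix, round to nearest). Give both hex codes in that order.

#BCF6D7 is rgb(188, 246, 215).
15% tone:
  R: 188 − 9 = 179 → 179
  G: 246 + 0.15×(128−246) = 246 − 17.7 = 228.3 → 228
  B: 215 + 0.15×(128−215) = 215 − 13.05 = 201.95 → 202
  → #B3E4CA
83% tone:
  R: 188 + 0.83×(128−188) = 188 − 49.8 = 138.2 → 138
  G: 246 + 0.83×(128−246) = 246 − 97.94 = 148.06 → 148
  B: 215 + 0.83×(128−215) = 215 − 72.21 = 142.79 → 143
  → #8A948F

#B3E4CA, #8A948F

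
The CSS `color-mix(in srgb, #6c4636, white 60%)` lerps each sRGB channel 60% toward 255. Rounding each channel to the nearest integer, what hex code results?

#c4b5af

#6c4636 is rgb(108, 70, 54).
Lerp each channel 60% toward 255:
  R: 108 + 88.2 = 196.2 → 196
  G: 70 + 0.6×(255−70) = 70 + 111 = 181 → 181
  B: 54 + 120.6 = 174.6 → 175
rgb(196, 181, 175) = #c4b5af.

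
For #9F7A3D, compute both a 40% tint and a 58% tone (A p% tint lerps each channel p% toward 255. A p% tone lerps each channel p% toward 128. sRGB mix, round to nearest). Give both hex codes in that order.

#C5AF8B, #8D7D64

#9F7A3D is rgb(159, 122, 61).
40% tint:
  R: 159 + 0.4×(255−159) = 159 + 38.4 = 197.4 → 197
  G: 122 + 53.2 = 175.2 → 175
  B: 61 + 77.6 = 138.6 → 139
  → #C5AF8B
58% tone:
  R: 159 − 17.98 = 141.02 → 141
  G: 122 + 3.48 = 125.48 → 125
  B: 61 + 0.58×(128−61) = 61 + 38.86 = 99.86 → 100
  → #8D7D64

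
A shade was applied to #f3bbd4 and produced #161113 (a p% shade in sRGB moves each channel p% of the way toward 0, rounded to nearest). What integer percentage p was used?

91%

#f3bbd4 is rgb(243, 187, 212); #161113 is rgb(22, 17, 19).
On the R channel (widest range): 22 ≈ 243 + (p/100)(0 − 243), so p ≈ 100×(22 − 243)/(0 − 243) = -22100/-243 = 90.95.
p = 91 reproduces all three channels after rounding.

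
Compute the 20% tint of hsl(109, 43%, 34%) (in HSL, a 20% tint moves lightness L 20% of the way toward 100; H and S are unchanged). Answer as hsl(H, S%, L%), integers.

L moves 20% from 34 toward 100: 34 + 13.2 = 47.2 → 47.
H and S are unchanged.

hsl(109, 43%, 47%)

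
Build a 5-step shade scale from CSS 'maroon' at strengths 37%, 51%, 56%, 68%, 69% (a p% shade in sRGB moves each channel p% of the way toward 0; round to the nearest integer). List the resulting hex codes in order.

#510000, #3F0000, #380000, #290000, #280000

CSS maroon is rgb(128, 0, 0).
37%: (128 − 47.36 = 80.64→81, 0→0, 0→0) → #510000
51%: (128 − 65.28 = 62.72→63, 0→0, 0→0) → #3F0000
56%: (128 − 71.68 = 56.32→56, 0→0, 0→0) → #380000
68%: (128 − 87.04 = 40.96→41, 0→0, 0→0) → #290000
69%: (128 − 88.32 = 39.68→40, 0→0, 0→0) → #280000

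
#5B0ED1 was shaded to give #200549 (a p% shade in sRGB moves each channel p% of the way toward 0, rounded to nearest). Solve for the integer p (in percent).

65%

#5B0ED1 is rgb(91, 14, 209); #200549 is rgb(32, 5, 73).
On the B channel (widest range): 73 ≈ 209 + (p/100)(0 − 209), so p ≈ 100×(73 − 209)/(0 − 209) = -13600/-209 = 65.07.
p = 65 reproduces all three channels after rounding.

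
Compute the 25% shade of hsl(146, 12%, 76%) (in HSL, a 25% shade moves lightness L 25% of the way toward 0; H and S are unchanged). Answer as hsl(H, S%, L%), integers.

hsl(146, 12%, 57%)

L moves 25% from 76 toward 0: 76 − 19 = 57 → 57.
H and S are unchanged.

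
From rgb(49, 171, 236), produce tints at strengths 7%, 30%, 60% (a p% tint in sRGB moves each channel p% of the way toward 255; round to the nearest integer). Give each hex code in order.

#3fb1ed, #6fc4f2, #adddf7

7%: (49 + 14.42 = 63.42→63, 171 + 5.88 = 176.88→177, 236 + 1.33 = 237.33→237) → #3fb1ed
30%: (49 + 61.8 = 110.8→111, 171 + 25.2 = 196.2→196, 236 + 5.7 = 241.7→242) → #6fc4f2
60%: (49 + 123.6 = 172.6→173, 171 + 50.4 = 221.4→221, 236 + 11.4 = 247.4→247) → #adddf7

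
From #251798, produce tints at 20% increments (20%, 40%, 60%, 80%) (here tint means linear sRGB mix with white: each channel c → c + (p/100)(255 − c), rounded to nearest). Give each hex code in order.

#5145AD, #7C74C1, #A8A2D6, #D3D1EA

#251798 is rgb(37, 23, 152).
20%: (37 + 43.6 = 80.6→81, 23 + 46.4 = 69.4→69, 152 + 20.6 = 172.6→173) → #5145AD
40%: (37 + 87.2 = 124.2→124, 23 + 92.8 = 115.8→116, 152 + 41.2 = 193.2→193) → #7C74C1
60%: (37 + 130.8 = 167.8→168, 23 + 139.2 = 162.2→162, 152 + 61.8 = 213.8→214) → #A8A2D6
80%: (37 + 174.4 = 211.4→211, 23 + 185.6 = 208.6→209, 152 + 82.4 = 234.4→234) → #D3D1EA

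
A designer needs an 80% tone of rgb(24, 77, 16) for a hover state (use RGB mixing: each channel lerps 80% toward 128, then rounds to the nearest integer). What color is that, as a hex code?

Lerp each channel 80% toward 128:
  R: 24 + 0.8×(128−24) = 24 + 83.2 = 107.2 → 107
  G: 77 + 0.8×(128−77) = 77 + 40.8 = 117.8 → 118
  B: 16 + 0.8×(128−16) = 16 + 89.6 = 105.6 → 106
rgb(107, 118, 106) = #6B766A.

#6B766A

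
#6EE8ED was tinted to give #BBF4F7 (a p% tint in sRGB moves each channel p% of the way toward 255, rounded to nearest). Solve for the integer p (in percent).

53%

#6EE8ED is rgb(110, 232, 237); #BBF4F7 is rgb(187, 244, 247).
On the R channel (widest range): 187 ≈ 110 + (p/100)(255 − 110), so p ≈ 100×(187 − 110)/(255 − 110) = 7700/145 = 53.10.
p = 53 reproduces all three channels after rounding.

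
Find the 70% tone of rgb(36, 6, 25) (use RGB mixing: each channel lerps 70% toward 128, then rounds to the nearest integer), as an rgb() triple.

A 70% tone moves each channel 70% toward 128:
  R: 36 + 64.4 = 100.4 → 100
  G: 6 + 0.7×(128−6) = 6 + 85.4 = 91.4 → 91
  B: 25 + 0.7×(128−25) = 25 + 72.1 = 97.1 → 97

rgb(100, 91, 97)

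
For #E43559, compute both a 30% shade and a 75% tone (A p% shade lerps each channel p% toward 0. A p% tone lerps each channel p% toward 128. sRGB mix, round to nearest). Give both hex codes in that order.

#E43559 is rgb(228, 53, 89).
30% shade:
  R: 228 − 68.4 = 159.6 → 160
  G: 53 + 0.3×(0−53) = 53 − 15.9 = 37.1 → 37
  B: 89 − 26.7 = 62.3 → 62
  → #A0253E
75% tone:
  R: 228 + 0.75×(128−228) = 228 − 75 = 153 → 153
  G: 53 + 0.75×(128−53) = 53 + 56.25 = 109.25 → 109
  B: 89 + 0.75×(128−89) = 89 + 29.25 = 118.25 → 118
  → #996D76

#A0253E, #996D76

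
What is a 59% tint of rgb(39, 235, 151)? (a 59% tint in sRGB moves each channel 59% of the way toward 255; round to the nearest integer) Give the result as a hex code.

#A6F7D4

Per channel, c → c + 0.59(255 − c):
  R: 39 + 0.59×(255−39) = 39 + 127.44 = 166.44 → 166
  G: 235 + 0.59×(255−235) = 235 + 11.8 = 246.8 → 247
  B: 151 + 0.59×(255−151) = 151 + 61.36 = 212.36 → 212
rgb(166, 247, 212) = #A6F7D4.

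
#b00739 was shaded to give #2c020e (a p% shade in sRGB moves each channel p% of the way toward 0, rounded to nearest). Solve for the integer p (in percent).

#b00739 is rgb(176, 7, 57); #2c020e is rgb(44, 2, 14).
On the R channel (widest range): 44 ≈ 176 + (p/100)(0 − 176), so p ≈ 100×(44 − 176)/(0 − 176) = -13200/-176 = 75.00.
p = 75 reproduces all three channels after rounding.

75%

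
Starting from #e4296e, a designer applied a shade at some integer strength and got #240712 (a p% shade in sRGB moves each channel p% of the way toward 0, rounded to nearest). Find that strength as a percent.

84%

#e4296e is rgb(228, 41, 110); #240712 is rgb(36, 7, 18).
On the R channel (widest range): 36 ≈ 228 + (p/100)(0 − 228), so p ≈ 100×(36 − 228)/(0 − 228) = -19200/-228 = 84.21.
p = 84 reproduces all three channels after rounding.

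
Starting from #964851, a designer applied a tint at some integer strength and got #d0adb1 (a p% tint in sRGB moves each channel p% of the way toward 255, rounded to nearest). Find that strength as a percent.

#964851 is rgb(150, 72, 81); #d0adb1 is rgb(208, 173, 177).
On the G channel (widest range): 173 ≈ 72 + (p/100)(255 − 72), so p ≈ 100×(173 − 72)/(255 − 72) = 10100/183 = 55.19.
p = 55 reproduces all three channels after rounding.

55%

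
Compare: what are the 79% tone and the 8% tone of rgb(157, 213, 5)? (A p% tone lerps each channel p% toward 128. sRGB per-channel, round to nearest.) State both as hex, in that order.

79% tone:
  R: 157 + 0.79×(128−157) = 157 − 22.91 = 134.09 → 134
  G: 213 + 0.79×(128−213) = 213 − 67.15 = 145.85 → 146
  B: 5 + 0.79×(128−5) = 5 + 97.17 = 102.17 → 102
  → #869266
8% tone:
  R: 157 + 0.08×(128−157) = 157 − 2.32 = 154.68 → 155
  G: 213 − 6.8 = 206.2 → 206
  B: 5 + 0.08×(128−5) = 5 + 9.84 = 14.84 → 15
  → #9BCE0F

#869266, #9BCE0F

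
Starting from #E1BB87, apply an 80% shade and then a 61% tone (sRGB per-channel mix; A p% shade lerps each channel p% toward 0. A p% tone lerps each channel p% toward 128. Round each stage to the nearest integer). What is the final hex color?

#E1BB87 is rgb(225, 187, 135).
Lerp each channel 80% toward 0:
  R: 225 − 180 = 45 → 45
  G: 187 − 149.6 = 37.4 → 37
  B: 135 + 0.8×(0−135) = 135 − 108 = 27 → 27
After the shade: rgb(45, 37, 27) = #2D251B.
Per channel, c → c + 0.61(128 − c):
  R: 45 + 0.61×(128−45) = 45 + 50.63 = 95.63 → 96
  G: 37 + 0.61×(128−37) = 37 + 55.51 = 92.51 → 93
  B: 27 + 0.61×(128−27) = 27 + 61.61 = 88.61 → 89
rgb(96, 93, 89) = #605D59.

#605D59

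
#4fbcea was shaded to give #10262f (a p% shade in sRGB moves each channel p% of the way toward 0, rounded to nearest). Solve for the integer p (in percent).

#4fbcea is rgb(79, 188, 234); #10262f is rgb(16, 38, 47).
On the B channel (widest range): 47 ≈ 234 + (p/100)(0 − 234), so p ≈ 100×(47 − 234)/(0 − 234) = -18700/-234 = 79.91.
p = 80 reproduces all three channels after rounding.

80%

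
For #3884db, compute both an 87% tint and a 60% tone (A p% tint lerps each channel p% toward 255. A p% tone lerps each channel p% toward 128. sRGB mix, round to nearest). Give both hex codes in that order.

#3884db is rgb(56, 132, 219).
87% tint:
  R: 56 + 173.13 = 229.13 → 229
  G: 132 + 0.87×(255−132) = 132 + 107.01 = 239.01 → 239
  B: 219 + 0.87×(255−219) = 219 + 31.32 = 250.32 → 250
  → #e5effa
60% tone:
  R: 56 + 43.2 = 99.2 → 99
  G: 132 + 0.6×(128−132) = 132 − 2.4 = 129.6 → 130
  B: 219 + 0.6×(128−219) = 219 − 54.6 = 164.4 → 164
  → #6382a4

#e5effa, #6382a4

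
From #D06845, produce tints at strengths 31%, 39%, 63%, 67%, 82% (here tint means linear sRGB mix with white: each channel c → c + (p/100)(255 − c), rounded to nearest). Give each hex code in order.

#D06845 is rgb(208, 104, 69).
31%: (208 + 14.57 = 222.57→223, 104 + 46.81 = 150.81→151, 69 + 57.66 = 126.66→127) → #DF977F
39%: (208 + 18.33 = 226.33→226, 104 + 58.89 = 162.89→163, 69 + 72.54 = 141.54→142) → #E2A38E
63%: (208 + 29.61 = 237.61→238, 104 + 95.13 = 199.13→199, 69 + 117.18 = 186.18→186) → #EEC7BA
67%: (208 + 31.49 = 239.49→239, 104 + 101.17 = 205.17→205, 69 + 124.62 = 193.62→194) → #EFCDC2
82%: (208 + 38.54 = 246.54→247, 104 + 123.82 = 227.82→228, 69 + 152.52 = 221.52→222) → #F7E4DE

#DF977F, #E2A38E, #EEC7BA, #EFCDC2, #F7E4DE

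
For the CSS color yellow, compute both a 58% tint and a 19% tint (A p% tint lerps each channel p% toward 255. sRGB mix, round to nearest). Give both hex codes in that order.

#FFFF94, #FFFF30

CSS yellow is rgb(255, 255, 0).
58% tint:
  R: 255 + 0 = 255 → 255
  G: 255 + 0.58×(255−255) = 255 + 0 = 255 → 255
  B: 0 + 0.58×(255−0) = 0 + 147.9 = 147.9 → 148
  → #FFFF94
19% tint:
  R: 255 + 0.19×(255−255) = 255 + 0 = 255 → 255
  G: 255 + 0.19×(255−255) = 255 + 0 = 255 → 255
  B: 0 + 0.19×(255−0) = 0 + 48.45 = 48.45 → 48
  → #FFFF30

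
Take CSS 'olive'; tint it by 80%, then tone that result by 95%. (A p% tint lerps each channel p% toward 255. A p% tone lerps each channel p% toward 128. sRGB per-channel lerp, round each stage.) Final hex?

#858584

CSS olive is rgb(128, 128, 0).
Lerp each channel 80% toward 255:
  R: 128 + 0.8×(255−128) = 128 + 101.6 = 229.6 → 230
  G: 128 + 101.6 = 229.6 → 230
  B: 0 + 0.8×(255−0) = 0 + 204 = 204 → 204
After the tint: rgb(230, 230, 204) = #e6e6cc.
Per channel, c → c + 0.95(128 − c):
  R: 230 + 0.95×(128−230) = 230 − 96.9 = 133.1 → 133
  G: 230 + 0.95×(128−230) = 230 − 96.9 = 133.1 → 133
  B: 204 − 72.2 = 131.8 → 132
rgb(133, 133, 132) = #858584.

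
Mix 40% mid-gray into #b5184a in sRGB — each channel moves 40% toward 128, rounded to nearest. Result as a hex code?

#a04260

#b5184a is rgb(181, 24, 74).
Lerp each channel 40% toward 128:
  R: 181 + 0.4×(128−181) = 181 − 21.2 = 159.8 → 160
  G: 24 + 41.6 = 65.6 → 66
  B: 74 + 21.6 = 95.6 → 96
rgb(160, 66, 96) = #a04260.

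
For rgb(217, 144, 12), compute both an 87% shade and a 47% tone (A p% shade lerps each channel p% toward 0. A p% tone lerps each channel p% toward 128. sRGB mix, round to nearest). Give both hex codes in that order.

87% shade:
  R: 217 − 188.79 = 28.21 → 28
  G: 144 + 0.87×(0−144) = 144 − 125.28 = 18.72 → 19
  B: 12 − 10.44 = 1.56 → 2
  → #1C1302
47% tone:
  R: 217 + 0.47×(128−217) = 217 − 41.83 = 175.17 → 175
  G: 144 + 0.47×(128−144) = 144 − 7.52 = 136.48 → 136
  B: 12 + 54.52 = 66.52 → 67
  → #AF8843

#1C1302, #AF8843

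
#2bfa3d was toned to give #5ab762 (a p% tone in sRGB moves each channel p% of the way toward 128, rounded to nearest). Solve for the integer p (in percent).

55%

#2bfa3d is rgb(43, 250, 61); #5ab762 is rgb(90, 183, 98).
On the G channel (widest range): 183 ≈ 250 + (p/100)(128 − 250), so p ≈ 100×(183 − 250)/(128 − 250) = -6700/-122 = 54.92.
p = 55 reproduces all three channels after rounding.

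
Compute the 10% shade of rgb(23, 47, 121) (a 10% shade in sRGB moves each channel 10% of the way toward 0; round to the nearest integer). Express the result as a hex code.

Lerp each channel 10% toward 0:
  R: 23 − 2.3 = 20.7 → 21
  G: 47 − 4.7 = 42.3 → 42
  B: 121 − 12.1 = 108.9 → 109
rgb(21, 42, 109) = #152a6d.

#152a6d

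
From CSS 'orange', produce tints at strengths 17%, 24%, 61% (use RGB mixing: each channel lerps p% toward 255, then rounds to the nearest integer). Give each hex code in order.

CSS orange is rgb(255, 165, 0).
17%: (255→255, 165 + 15.3 = 180.3→180, 0 + 43.35 = 43.35→43) → #FFB42B
24%: (255→255, 165 + 21.6 = 186.6→187, 0 + 61.2 = 61.2→61) → #FFBB3D
61%: (255→255, 165 + 54.9 = 219.9→220, 0 + 155.55 = 155.55→156) → #FFDC9C

#FFB42B, #FFBB3D, #FFDC9C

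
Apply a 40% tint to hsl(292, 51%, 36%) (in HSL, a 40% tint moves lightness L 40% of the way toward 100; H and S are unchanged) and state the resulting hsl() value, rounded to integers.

L moves 40% from 36 toward 100: 36 + 25.6 = 61.6 → 62.
H and S are unchanged.

hsl(292, 51%, 62%)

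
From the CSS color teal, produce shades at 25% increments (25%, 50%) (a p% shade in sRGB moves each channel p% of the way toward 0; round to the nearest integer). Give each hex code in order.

CSS teal is rgb(0, 128, 128).
25%: (0→0, 128 − 32 = 96→96, 128 − 32 = 96→96) → #006060
50%: (0→0, 128 − 64 = 64→64, 128 − 64 = 64→64) → #004040

#006060, #004040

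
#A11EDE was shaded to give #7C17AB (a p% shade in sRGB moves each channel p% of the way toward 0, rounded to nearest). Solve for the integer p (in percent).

#A11EDE is rgb(161, 30, 222); #7C17AB is rgb(124, 23, 171).
On the B channel (widest range): 171 ≈ 222 + (p/100)(0 − 222), so p ≈ 100×(171 − 222)/(0 − 222) = -5100/-222 = 22.97.
p = 23 reproduces all three channels after rounding.

23%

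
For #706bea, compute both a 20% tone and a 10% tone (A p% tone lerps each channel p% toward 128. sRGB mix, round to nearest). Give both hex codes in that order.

#736fd5, #726ddf

#706bea is rgb(112, 107, 234).
20% tone:
  R: 112 + 3.2 = 115.2 → 115
  G: 107 + 4.2 = 111.2 → 111
  B: 234 + 0.2×(128−234) = 234 − 21.2 = 212.8 → 213
  → #736fd5
10% tone:
  R: 112 + 0.1×(128−112) = 112 + 1.6 = 113.6 → 114
  G: 107 + 0.1×(128−107) = 107 + 2.1 = 109.1 → 109
  B: 234 − 10.6 = 223.4 → 223
  → #726ddf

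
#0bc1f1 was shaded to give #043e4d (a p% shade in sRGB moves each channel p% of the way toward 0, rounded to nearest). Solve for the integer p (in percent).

68%

#0bc1f1 is rgb(11, 193, 241); #043e4d is rgb(4, 62, 77).
On the B channel (widest range): 77 ≈ 241 + (p/100)(0 − 241), so p ≈ 100×(77 − 241)/(0 − 241) = -16400/-241 = 68.05.
p = 68 reproduces all three channels after rounding.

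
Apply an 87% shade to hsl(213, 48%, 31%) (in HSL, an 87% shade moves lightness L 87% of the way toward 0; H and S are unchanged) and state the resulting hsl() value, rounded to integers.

L moves 87% from 31 toward 0: 31 − 26.97 = 4.03 → 4.
H and S are unchanged.

hsl(213, 48%, 4%)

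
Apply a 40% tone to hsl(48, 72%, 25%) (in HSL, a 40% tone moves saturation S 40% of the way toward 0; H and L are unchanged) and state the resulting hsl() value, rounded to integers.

S moves 40% from 72 toward 0: 72 − 28.8 = 43.2 → 43.
H and L are unchanged.

hsl(48, 43%, 25%)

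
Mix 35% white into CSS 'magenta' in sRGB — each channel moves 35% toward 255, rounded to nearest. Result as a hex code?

CSS magenta is rgb(255, 0, 255).
Per channel, c → c + 0.35(255 − c):
  R: 255 + 0.35×(255−255) = 255 + 0 = 255 → 255
  G: 0 + 0.35×(255−0) = 0 + 89.25 = 89.25 → 89
  B: 255 + 0 = 255 → 255
rgb(255, 89, 255) = #ff59ff.

#ff59ff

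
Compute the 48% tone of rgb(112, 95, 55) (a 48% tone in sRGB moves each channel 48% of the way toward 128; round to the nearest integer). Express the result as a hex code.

A 48% tone moves each channel 48% toward 128:
  R: 112 + 0.48×(128−112) = 112 + 7.68 = 119.68 → 120
  G: 95 + 0.48×(128−95) = 95 + 15.84 = 110.84 → 111
  B: 55 + 35.04 = 90.04 → 90
rgb(120, 111, 90) = #786F5A.

#786F5A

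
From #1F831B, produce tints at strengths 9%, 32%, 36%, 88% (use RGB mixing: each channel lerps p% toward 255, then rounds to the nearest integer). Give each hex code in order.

#1F831B is rgb(31, 131, 27).
9%: (31 + 20.16 = 51.16→51, 131 + 11.16 = 142.16→142, 27 + 20.52 = 47.52→48) → #338E30
32%: (31 + 71.68 = 102.68→103, 131 + 39.68 = 170.68→171, 27 + 72.96 = 99.96→100) → #67AB64
36%: (31 + 80.64 = 111.64→112, 131 + 44.64 = 175.64→176, 27 + 82.08 = 109.08→109) → #70B06D
88%: (31 + 197.12 = 228.12→228, 131 + 109.12 = 240.12→240, 27 + 200.64 = 227.64→228) → #E4F0E4

#338E30, #67AB64, #70B06D, #E4F0E4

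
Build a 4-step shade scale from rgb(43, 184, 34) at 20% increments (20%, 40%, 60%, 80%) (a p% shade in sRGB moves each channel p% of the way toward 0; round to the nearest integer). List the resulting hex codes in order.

20%: (43 − 8.6 = 34.4→34, 184 − 36.8 = 147.2→147, 34 − 6.8 = 27.2→27) → #22931b
40%: (43 − 17.2 = 25.8→26, 184 − 73.6 = 110.4→110, 34 − 13.6 = 20.4→20) → #1a6e14
60%: (43 − 25.8 = 17.2→17, 184 − 110.4 = 73.6→74, 34 − 20.4 = 13.6→14) → #114a0e
80%: (43 − 34.4 = 8.6→9, 184 − 147.2 = 36.8→37, 34 − 27.2 = 6.8→7) → #092507

#22931b, #1a6e14, #114a0e, #092507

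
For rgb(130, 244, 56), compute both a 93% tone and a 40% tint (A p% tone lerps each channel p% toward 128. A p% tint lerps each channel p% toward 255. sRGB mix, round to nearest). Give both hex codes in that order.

#80887b, #b4f888

93% tone:
  R: 130 − 1.86 = 128.14 → 128
  G: 244 − 107.88 = 136.12 → 136
  B: 56 + 66.96 = 122.96 → 123
  → #80887b
40% tint:
  R: 130 + 50 = 180 → 180
  G: 244 + 4.4 = 248.4 → 248
  B: 56 + 79.6 = 135.6 → 136
  → #b4f888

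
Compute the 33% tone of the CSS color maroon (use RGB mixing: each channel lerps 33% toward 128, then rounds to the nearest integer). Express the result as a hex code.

#802A2A

CSS maroon is rgb(128, 0, 0).
Per channel, c → c + 0.33(128 − c):
  R: 128 + 0.33×(128−128) = 128 + 0 = 128 → 128
  G: 0 + 0.33×(128−0) = 0 + 42.24 = 42.24 → 42
  B: 0 + 0.33×(128−0) = 0 + 42.24 = 42.24 → 42
rgb(128, 42, 42) = #802A2A.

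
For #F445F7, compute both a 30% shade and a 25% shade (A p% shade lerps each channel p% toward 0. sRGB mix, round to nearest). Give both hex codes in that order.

#AB30AD, #B734B9

#F445F7 is rgb(244, 69, 247).
30% shade:
  R: 244 + 0.3×(0−244) = 244 − 73.2 = 170.8 → 171
  G: 69 + 0.3×(0−69) = 69 − 20.7 = 48.3 → 48
  B: 247 + 0.3×(0−247) = 247 − 74.1 = 172.9 → 173
  → #AB30AD
25% shade:
  R: 244 − 61 = 183 → 183
  G: 69 − 17.25 = 51.75 → 52
  B: 247 − 61.75 = 185.25 → 185
  → #B734B9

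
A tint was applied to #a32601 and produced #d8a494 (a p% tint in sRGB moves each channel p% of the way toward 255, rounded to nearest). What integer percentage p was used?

58%

#a32601 is rgb(163, 38, 1); #d8a494 is rgb(216, 164, 148).
On the B channel (widest range): 148 ≈ 1 + (p/100)(255 − 1), so p ≈ 100×(148 − 1)/(255 − 1) = 14700/254 = 57.87.
p = 58 reproduces all three channels after rounding.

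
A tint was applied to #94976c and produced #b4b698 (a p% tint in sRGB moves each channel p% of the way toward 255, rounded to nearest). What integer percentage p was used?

30%

#94976c is rgb(148, 151, 108); #b4b698 is rgb(180, 182, 152).
On the B channel (widest range): 152 ≈ 108 + (p/100)(255 − 108), so p ≈ 100×(152 − 108)/(255 − 108) = 4400/147 = 29.93.
p = 30 reproduces all three channels after rounding.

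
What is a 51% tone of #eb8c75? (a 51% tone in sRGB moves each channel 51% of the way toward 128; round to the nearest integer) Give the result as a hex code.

#b4867b

#eb8c75 is rgb(235, 140, 117).
A 51% tone moves each channel 51% toward 128:
  R: 235 + 0.51×(128−235) = 235 − 54.57 = 180.43 → 180
  G: 140 − 6.12 = 133.88 → 134
  B: 117 + 5.61 = 122.61 → 123
rgb(180, 134, 123) = #b4867b.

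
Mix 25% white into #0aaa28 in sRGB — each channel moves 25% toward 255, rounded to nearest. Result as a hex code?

#0aaa28 is rgb(10, 170, 40).
Per channel, c → c + 0.25(255 − c):
  R: 10 + 61.25 = 71.25 → 71
  G: 170 + 0.25×(255−170) = 170 + 21.25 = 191.25 → 191
  B: 40 + 53.75 = 93.75 → 94
rgb(71, 191, 94) = #47bf5e.

#47bf5e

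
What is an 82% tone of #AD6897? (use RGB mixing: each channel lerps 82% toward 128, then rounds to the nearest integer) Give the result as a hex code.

#AD6897 is rgb(173, 104, 151).
Lerp each channel 82% toward 128:
  R: 173 + 0.82×(128−173) = 173 − 36.9 = 136.1 → 136
  G: 104 + 19.68 = 123.68 → 124
  B: 151 + 0.82×(128−151) = 151 − 18.86 = 132.14 → 132
rgb(136, 124, 132) = #887C84.

#887C84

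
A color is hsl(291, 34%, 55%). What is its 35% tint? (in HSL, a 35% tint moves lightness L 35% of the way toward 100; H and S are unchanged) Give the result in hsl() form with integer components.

L moves 35% from 55 toward 100: 55 + 15.75 = 70.75 → 71.
H and S are unchanged.

hsl(291, 34%, 71%)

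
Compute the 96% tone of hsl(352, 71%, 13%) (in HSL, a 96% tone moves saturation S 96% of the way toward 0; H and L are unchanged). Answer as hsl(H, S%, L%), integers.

hsl(352, 3%, 13%)

S moves 96% from 71 toward 0: 71 − 68.16 = 2.84 → 3.
H and L are unchanged.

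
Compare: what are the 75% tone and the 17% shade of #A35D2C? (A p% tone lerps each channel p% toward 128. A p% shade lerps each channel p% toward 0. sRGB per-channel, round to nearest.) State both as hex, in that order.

#89776B, #874D25

#A35D2C is rgb(163, 93, 44).
75% tone:
  R: 163 + 0.75×(128−163) = 163 − 26.25 = 136.75 → 137
  G: 93 + 0.75×(128−93) = 93 + 26.25 = 119.25 → 119
  B: 44 + 63 = 107 → 107
  → #89776B
17% shade:
  R: 163 + 0.17×(0−163) = 163 − 27.71 = 135.29 → 135
  G: 93 + 0.17×(0−93) = 93 − 15.81 = 77.19 → 77
  B: 44 − 7.48 = 36.52 → 37
  → #874D25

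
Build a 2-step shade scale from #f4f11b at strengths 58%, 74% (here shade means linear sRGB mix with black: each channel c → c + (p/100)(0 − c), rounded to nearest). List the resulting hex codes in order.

#f4f11b is rgb(244, 241, 27).
58%: (244 − 141.52 = 102.48→102, 241 − 139.78 = 101.22→101, 27 − 15.66 = 11.34→11) → #66650b
74%: (244 − 180.56 = 63.44→63, 241 − 178.34 = 62.66→63, 27 − 19.98 = 7.02→7) → #3f3f07

#66650b, #3f3f07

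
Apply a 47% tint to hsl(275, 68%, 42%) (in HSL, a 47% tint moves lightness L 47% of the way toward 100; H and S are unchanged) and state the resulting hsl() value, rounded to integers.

L moves 47% from 42 toward 100: 42 + 27.26 = 69.26 → 69.
H and S are unchanged.

hsl(275, 68%, 69%)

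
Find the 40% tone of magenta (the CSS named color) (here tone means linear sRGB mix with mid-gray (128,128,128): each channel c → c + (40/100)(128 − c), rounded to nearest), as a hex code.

CSS magenta is rgb(255, 0, 255).
Lerp each channel 40% toward 128:
  R: 255 + 0.4×(128−255) = 255 − 50.8 = 204.2 → 204
  G: 0 + 0.4×(128−0) = 0 + 51.2 = 51.2 → 51
  B: 255 − 50.8 = 204.2 → 204
rgb(204, 51, 204) = #CC33CC.

#CC33CC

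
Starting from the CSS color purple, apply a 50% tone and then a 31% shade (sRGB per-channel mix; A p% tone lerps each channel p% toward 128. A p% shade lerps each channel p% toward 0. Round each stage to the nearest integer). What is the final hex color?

#582C58

CSS purple is rgb(128, 0, 128).
A 50% tone moves each channel 50% toward 128:
  R: 128 + 0.5×(128−128) = 128 + 0 = 128 → 128
  G: 0 + 64 = 64 → 64
  B: 128 + 0.5×(128−128) = 128 + 0 = 128 → 128
After the tone: rgb(128, 64, 128) = #804080.
A 31% shade moves each channel 31% toward 0:
  R: 128 − 39.68 = 88.32 → 88
  G: 64 − 19.84 = 44.16 → 44
  B: 128 − 39.68 = 88.32 → 88
rgb(88, 44, 88) = #582C58.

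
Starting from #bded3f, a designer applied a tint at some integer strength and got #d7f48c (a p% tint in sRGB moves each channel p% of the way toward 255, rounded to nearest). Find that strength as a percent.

#bded3f is rgb(189, 237, 63); #d7f48c is rgb(215, 244, 140).
On the B channel (widest range): 140 ≈ 63 + (p/100)(255 − 63), so p ≈ 100×(140 − 63)/(255 − 63) = 7700/192 = 40.10.
p = 40 reproduces all three channels after rounding.

40%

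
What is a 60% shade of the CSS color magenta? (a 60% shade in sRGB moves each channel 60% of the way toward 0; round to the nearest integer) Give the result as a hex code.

CSS magenta is rgb(255, 0, 255).
Per channel, c → c + 0.6(0 − c):
  R: 255 − 153 = 102 → 102
  G: 0 + 0.6×(0−0) = 0 + 0 = 0 → 0
  B: 255 − 153 = 102 → 102
rgb(102, 0, 102) = #660066.

#660066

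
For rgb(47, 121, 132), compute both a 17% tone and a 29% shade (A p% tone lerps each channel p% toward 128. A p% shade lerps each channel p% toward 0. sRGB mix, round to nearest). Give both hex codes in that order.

#3d7a83, #21565e

17% tone:
  R: 47 + 13.77 = 60.77 → 61
  G: 121 + 0.17×(128−121) = 121 + 1.19 = 122.19 → 122
  B: 132 + 0.17×(128−132) = 132 − 0.68 = 131.32 → 131
  → #3d7a83
29% shade:
  R: 47 + 0.29×(0−47) = 47 − 13.63 = 33.37 → 33
  G: 121 + 0.29×(0−121) = 121 − 35.09 = 85.91 → 86
  B: 132 − 38.28 = 93.72 → 94
  → #21565e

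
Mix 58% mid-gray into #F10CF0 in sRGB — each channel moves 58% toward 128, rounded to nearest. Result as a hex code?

#F10CF0 is rgb(241, 12, 240).
Per channel, c → c + 0.58(128 − c):
  R: 241 − 65.54 = 175.46 → 175
  G: 12 + 0.58×(128−12) = 12 + 67.28 = 79.28 → 79
  B: 240 + 0.58×(128−240) = 240 − 64.96 = 175.04 → 175
rgb(175, 79, 175) = #AF4FAF.

#AF4FAF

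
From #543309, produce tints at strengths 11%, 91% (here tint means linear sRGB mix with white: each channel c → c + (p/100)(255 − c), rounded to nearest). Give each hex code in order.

#674924, #F0EDE9

#543309 is rgb(84, 51, 9).
11%: (84 + 18.81 = 102.81→103, 51 + 22.44 = 73.44→73, 9 + 27.06 = 36.06→36) → #674924
91%: (84 + 155.61 = 239.61→240, 51 + 185.64 = 236.64→237, 9 + 223.86 = 232.86→233) → #F0EDE9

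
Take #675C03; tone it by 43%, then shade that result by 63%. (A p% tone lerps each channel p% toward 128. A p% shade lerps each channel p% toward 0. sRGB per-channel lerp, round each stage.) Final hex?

#2A2815

#675C03 is rgb(103, 92, 3).
Lerp each channel 43% toward 128:
  R: 103 + 0.43×(128−103) = 103 + 10.75 = 113.75 → 114
  G: 92 + 0.43×(128−92) = 92 + 15.48 = 107.48 → 107
  B: 3 + 53.75 = 56.75 → 57
After the tone: rgb(114, 107, 57) = #726B39.
Per channel, c → c + 0.63(0 − c):
  R: 114 + 0.63×(0−114) = 114 − 71.82 = 42.18 → 42
  G: 107 + 0.63×(0−107) = 107 − 67.41 = 39.59 → 40
  B: 57 − 35.91 = 21.09 → 21
rgb(42, 40, 21) = #2A2815.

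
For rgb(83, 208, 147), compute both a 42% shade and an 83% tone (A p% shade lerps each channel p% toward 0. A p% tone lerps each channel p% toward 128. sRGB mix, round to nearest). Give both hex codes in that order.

#307955, #788e83

42% shade:
  R: 83 + 0.42×(0−83) = 83 − 34.86 = 48.14 → 48
  G: 208 + 0.42×(0−208) = 208 − 87.36 = 120.64 → 121
  B: 147 − 61.74 = 85.26 → 85
  → #307955
83% tone:
  R: 83 + 37.35 = 120.35 → 120
  G: 208 − 66.4 = 141.6 → 142
  B: 147 − 15.77 = 131.23 → 131
  → #788e83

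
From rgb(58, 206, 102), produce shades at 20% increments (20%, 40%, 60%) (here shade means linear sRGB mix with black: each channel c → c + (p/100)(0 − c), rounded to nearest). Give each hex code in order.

20%: (58 − 11.6 = 46.4→46, 206 − 41.2 = 164.8→165, 102 − 20.4 = 81.6→82) → #2EA552
40%: (58 − 23.2 = 34.8→35, 206 − 82.4 = 123.6→124, 102 − 40.8 = 61.2→61) → #237C3D
60%: (58 − 34.8 = 23.2→23, 206 − 123.6 = 82.4→82, 102 − 61.2 = 40.8→41) → #175229

#2EA552, #237C3D, #175229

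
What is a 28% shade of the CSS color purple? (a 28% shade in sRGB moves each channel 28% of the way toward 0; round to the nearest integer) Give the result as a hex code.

#5c005c

CSS purple is rgb(128, 0, 128).
Per channel, c → c + 0.28(0 − c):
  R: 128 − 35.84 = 92.16 → 92
  G: 0 + 0 = 0 → 0
  B: 128 + 0.28×(0−128) = 128 − 35.84 = 92.16 → 92
rgb(92, 0, 92) = #5c005c.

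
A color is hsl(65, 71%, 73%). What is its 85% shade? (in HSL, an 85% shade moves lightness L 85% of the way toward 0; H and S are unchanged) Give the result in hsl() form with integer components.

L moves 85% from 73 toward 0: 73 − 62.05 = 10.95 → 11.
H and S are unchanged.

hsl(65, 71%, 11%)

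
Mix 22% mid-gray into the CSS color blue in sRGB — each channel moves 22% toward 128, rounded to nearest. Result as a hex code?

CSS blue is rgb(0, 0, 255).
Lerp each channel 22% toward 128:
  R: 0 + 28.16 = 28.16 → 28
  G: 0 + 28.16 = 28.16 → 28
  B: 255 + 0.22×(128−255) = 255 − 27.94 = 227.06 → 227
rgb(28, 28, 227) = #1C1CE3.

#1C1CE3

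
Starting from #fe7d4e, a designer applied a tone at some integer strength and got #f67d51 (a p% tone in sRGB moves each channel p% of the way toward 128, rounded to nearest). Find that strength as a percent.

#fe7d4e is rgb(254, 125, 78); #f67d51 is rgb(246, 125, 81).
On the R channel (widest range): 246 ≈ 254 + (p/100)(128 − 254), so p ≈ 100×(246 − 254)/(128 − 254) = -800/-126 = 6.35.
p = 6 reproduces all three channels after rounding.

6%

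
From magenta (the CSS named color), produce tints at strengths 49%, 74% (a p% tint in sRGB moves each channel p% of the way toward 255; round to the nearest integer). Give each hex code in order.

#FF7DFF, #FFBDFF

CSS magenta is rgb(255, 0, 255).
49%: (255→255, 0 + 124.95 = 124.95→125, 255→255) → #FF7DFF
74%: (255→255, 0 + 188.7 = 188.7→189, 255→255) → #FFBDFF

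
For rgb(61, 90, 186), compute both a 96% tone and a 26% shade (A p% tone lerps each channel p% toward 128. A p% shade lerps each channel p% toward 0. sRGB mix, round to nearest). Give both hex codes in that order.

96% tone:
  R: 61 + 64.32 = 125.32 → 125
  G: 90 + 0.96×(128−90) = 90 + 36.48 = 126.48 → 126
  B: 186 + 0.96×(128−186) = 186 − 55.68 = 130.32 → 130
  → #7d7e82
26% shade:
  R: 61 + 0.26×(0−61) = 61 − 15.86 = 45.14 → 45
  G: 90 + 0.26×(0−90) = 90 − 23.4 = 66.6 → 67
  B: 186 + 0.26×(0−186) = 186 − 48.36 = 137.64 → 138
  → #2d438a

#7d7e82, #2d438a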